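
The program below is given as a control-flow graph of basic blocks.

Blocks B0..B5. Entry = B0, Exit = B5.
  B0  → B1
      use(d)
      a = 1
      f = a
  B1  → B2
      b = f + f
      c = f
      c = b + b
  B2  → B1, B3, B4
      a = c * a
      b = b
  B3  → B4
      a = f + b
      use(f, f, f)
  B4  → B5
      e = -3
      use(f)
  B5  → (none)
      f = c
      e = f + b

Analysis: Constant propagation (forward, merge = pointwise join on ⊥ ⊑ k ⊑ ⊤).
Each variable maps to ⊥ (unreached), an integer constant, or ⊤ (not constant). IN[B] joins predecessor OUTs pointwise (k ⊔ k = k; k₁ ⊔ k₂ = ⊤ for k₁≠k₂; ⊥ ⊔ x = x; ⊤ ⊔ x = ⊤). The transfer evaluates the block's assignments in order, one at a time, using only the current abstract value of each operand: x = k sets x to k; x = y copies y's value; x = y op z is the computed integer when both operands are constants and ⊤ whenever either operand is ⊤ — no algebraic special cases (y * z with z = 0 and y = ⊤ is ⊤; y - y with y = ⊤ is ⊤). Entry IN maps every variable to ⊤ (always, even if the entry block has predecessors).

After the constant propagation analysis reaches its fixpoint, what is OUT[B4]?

Fixpoint table:
  B0:  IN=(all ⊤)  OUT={a:1, f:1; rest ⊤}
  B1:  IN={f:1; rest ⊤}  OUT={b:2, c:4, f:1; rest ⊤}
  B2:  IN={b:2, c:4, f:1; rest ⊤}  OUT={b:2, c:4, f:1; rest ⊤}
  B3:  IN={b:2, c:4, f:1; rest ⊤}  OUT={a:3, b:2, c:4, f:1; rest ⊤}
  B4:  IN={b:2, c:4, f:1; rest ⊤}  OUT={b:2, c:4, e:-3, f:1; rest ⊤}
  B5:  IN={b:2, c:4, e:-3, f:1; rest ⊤}  OUT={b:2, c:4, e:6, f:4; rest ⊤}

Merge at B4: IN[B4] = OUT[B2] ⊔ OUT[B3] = {a: ⊤, b: 2, c: 4, d: ⊤, e: ⊤, f: 1}
Applying B4's transfer function to that IN value gives OUT[B4] (row B4 above).

Answer: {a: ⊤, b: 2, c: 4, d: ⊤, e: -3, f: 1}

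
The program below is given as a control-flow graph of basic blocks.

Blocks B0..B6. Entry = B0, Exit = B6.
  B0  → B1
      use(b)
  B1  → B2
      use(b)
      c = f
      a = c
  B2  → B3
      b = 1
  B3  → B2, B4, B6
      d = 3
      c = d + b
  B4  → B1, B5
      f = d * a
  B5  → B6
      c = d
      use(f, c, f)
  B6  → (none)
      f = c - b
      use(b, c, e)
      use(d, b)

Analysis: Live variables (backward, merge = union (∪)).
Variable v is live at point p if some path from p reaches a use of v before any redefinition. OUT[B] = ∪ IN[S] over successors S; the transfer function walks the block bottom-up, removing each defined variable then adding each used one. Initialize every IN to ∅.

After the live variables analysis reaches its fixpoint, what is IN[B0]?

Fixpoint table:
  B0:   IN={b, e, f}   OUT={b, e, f}
  B1:   IN={b, e, f}   OUT={a, e}
  B2:   IN={a, e}   OUT={a, b, e}
  B3:   IN={a, b, e}   OUT={a, b, c, d, e}
  B4:   IN={a, b, d, e}   OUT={b, d, e, f}
  B5:   IN={b, d, e, f}   OUT={b, c, d, e}
  B6:   IN={b, c, d, e}   OUT={}

Merge at B0: OUT[B0] = IN[B1] = {b, e, f}
Applying B0's transfer function to that OUT value gives IN[B0] (row B0 above).

Answer: {b, e, f}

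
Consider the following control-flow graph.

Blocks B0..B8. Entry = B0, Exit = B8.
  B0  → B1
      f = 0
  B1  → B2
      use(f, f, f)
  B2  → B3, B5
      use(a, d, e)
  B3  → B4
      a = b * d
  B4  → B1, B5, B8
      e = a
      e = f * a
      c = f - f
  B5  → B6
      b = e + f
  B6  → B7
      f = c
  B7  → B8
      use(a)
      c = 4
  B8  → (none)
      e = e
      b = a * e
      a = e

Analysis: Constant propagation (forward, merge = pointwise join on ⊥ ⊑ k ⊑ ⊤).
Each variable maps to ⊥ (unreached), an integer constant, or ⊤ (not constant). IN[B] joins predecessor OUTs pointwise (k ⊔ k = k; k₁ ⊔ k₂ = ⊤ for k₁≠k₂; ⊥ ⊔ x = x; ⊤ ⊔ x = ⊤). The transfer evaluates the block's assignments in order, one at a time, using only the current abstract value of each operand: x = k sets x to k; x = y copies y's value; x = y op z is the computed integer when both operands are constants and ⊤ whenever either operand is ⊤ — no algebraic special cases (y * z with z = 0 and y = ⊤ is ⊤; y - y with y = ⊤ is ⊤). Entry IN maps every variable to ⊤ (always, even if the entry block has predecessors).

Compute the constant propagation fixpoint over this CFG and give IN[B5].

Answer: {a: ⊤, b: ⊤, c: ⊤, d: ⊤, e: ⊤, f: 0}

Working:
Per-block solution:
  B0: | IN=(all ⊤) | OUT={f:0; rest ⊤}
  B1: | IN={f:0; rest ⊤} | OUT={f:0; rest ⊤}
  B2: | IN={f:0; rest ⊤} | OUT={f:0; rest ⊤}
  B3: | IN={f:0; rest ⊤} | OUT={f:0; rest ⊤}
  B4: | IN={f:0; rest ⊤} | OUT={c:0, f:0; rest ⊤}
  B5: | IN={f:0; rest ⊤} | OUT={f:0; rest ⊤}
  B6: | IN={f:0; rest ⊤} | OUT=(all ⊤)
  B7: | IN=(all ⊤) | OUT={c:4; rest ⊤}
  B8: | IN=(all ⊤) | OUT=(all ⊤)

Merge at B5: IN[B5] = OUT[B2] ⊔ OUT[B4] = {a: ⊤, b: ⊤, c: ⊤, d: ⊤, e: ⊤, f: 0}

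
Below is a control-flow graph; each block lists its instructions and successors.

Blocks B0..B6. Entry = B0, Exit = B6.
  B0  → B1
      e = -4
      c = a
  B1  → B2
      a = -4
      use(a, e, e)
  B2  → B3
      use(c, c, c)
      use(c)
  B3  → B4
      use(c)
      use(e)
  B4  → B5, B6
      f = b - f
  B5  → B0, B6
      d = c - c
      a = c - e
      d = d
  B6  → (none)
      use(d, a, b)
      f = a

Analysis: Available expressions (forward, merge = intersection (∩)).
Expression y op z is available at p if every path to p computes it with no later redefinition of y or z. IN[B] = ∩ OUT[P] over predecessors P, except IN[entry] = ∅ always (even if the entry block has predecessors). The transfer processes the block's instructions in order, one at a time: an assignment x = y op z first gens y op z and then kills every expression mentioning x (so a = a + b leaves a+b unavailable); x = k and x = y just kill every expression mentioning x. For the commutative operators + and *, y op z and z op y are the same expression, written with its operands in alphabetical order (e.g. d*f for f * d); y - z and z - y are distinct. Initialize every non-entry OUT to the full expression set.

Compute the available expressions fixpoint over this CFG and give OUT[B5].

Converged values:
  B0:   IN={}   OUT={}
  B1:   IN={}   OUT={}
  B2:   IN={}   OUT={}
  B3:   IN={}   OUT={}
  B4:   IN={}   OUT={}
  B5:   IN={}   OUT={c-c, c-e}
  B6:   IN={}   OUT={}

Merge at B5: IN[B5] = OUT[B4] = {}
Applying B5's transfer function to that IN value gives OUT[B5] (row B5 above).

Answer: {c-c, c-e}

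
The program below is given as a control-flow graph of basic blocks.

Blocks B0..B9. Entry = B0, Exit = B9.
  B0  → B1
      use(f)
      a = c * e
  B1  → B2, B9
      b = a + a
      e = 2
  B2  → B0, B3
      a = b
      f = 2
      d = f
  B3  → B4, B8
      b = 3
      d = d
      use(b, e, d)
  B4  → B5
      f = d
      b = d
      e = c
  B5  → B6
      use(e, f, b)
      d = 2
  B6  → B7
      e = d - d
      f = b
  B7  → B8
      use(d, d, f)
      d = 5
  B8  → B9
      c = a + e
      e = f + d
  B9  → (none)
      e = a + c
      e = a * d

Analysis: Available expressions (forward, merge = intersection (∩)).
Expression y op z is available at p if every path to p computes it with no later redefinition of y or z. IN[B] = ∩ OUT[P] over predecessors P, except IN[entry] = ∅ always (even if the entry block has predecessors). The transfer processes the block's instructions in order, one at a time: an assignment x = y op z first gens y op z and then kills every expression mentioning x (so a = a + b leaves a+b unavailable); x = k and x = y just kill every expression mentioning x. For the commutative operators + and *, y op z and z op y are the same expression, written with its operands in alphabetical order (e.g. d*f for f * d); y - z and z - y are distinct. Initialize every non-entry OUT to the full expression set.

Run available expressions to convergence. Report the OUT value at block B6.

Converged values:
  B0: | IN={} | OUT={c*e}
  B1: | IN={c*e} | OUT={a+a}
  B2: | IN={a+a} | OUT={}
  B3: | IN={} | OUT={}
  B4: | IN={} | OUT={}
  B5: | IN={} | OUT={}
  B6: | IN={} | OUT={d-d}
  B7: | IN={d-d} | OUT={}
  B8: | IN={} | OUT={d+f}
  B9: | IN={} | OUT={a*d, a+c}

Merge at B6: IN[B6] = OUT[B5] = {}
Applying B6's transfer function to that IN value gives OUT[B6] (row B6 above).

Answer: {d-d}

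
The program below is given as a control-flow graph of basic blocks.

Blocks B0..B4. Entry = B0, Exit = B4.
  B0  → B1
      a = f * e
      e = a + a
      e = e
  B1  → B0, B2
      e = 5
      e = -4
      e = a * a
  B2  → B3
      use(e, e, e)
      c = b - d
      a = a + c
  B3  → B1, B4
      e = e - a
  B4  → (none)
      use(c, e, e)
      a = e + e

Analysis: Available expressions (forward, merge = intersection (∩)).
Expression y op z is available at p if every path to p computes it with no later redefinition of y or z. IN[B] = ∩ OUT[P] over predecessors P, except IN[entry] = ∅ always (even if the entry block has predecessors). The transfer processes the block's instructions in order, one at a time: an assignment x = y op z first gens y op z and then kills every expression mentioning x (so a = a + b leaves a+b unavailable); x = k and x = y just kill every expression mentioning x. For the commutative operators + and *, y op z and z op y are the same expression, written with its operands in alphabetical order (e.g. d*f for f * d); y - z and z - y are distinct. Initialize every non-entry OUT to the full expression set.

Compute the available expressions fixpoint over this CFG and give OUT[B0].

Answer: {a+a}

Working:
Per-block solution:
  B0:   IN={}   OUT={a+a}
  B1:   IN={}   OUT={a*a}
  B2:   IN={a*a}   OUT={b-d}
  B3:   IN={b-d}   OUT={b-d}
  B4:   IN={b-d}   OUT={b-d, e+e}

Merge at B0 (entry node, so the boundary value {} is joined with the incoming edge(s)): IN[B0] = {} ∩ OUT[B1] = {}
Applying B0's transfer function to that IN value gives OUT[B0] (row B0 above).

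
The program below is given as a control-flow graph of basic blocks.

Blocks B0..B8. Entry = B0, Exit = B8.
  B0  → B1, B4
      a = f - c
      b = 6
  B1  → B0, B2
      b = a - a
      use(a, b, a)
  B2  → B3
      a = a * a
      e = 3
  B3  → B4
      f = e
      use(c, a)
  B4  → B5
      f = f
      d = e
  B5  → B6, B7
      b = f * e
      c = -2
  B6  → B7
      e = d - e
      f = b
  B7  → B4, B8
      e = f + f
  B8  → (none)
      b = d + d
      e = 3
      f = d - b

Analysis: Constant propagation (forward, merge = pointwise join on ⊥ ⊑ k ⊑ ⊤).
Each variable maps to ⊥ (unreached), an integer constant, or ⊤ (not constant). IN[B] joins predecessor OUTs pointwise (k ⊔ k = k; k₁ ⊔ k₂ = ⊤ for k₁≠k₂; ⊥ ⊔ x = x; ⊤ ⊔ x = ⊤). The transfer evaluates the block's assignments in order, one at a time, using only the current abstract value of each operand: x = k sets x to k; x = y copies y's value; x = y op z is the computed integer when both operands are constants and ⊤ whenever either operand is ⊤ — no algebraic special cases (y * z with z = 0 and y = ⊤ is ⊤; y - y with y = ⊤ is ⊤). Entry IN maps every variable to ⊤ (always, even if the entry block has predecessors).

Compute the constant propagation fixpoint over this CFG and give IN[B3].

Converged values:
  B0: | IN=(all ⊤) | OUT={b:6; rest ⊤}
  B1: | IN={b:6; rest ⊤} | OUT=(all ⊤)
  B2: | IN=(all ⊤) | OUT={e:3; rest ⊤}
  B3: | IN={e:3; rest ⊤} | OUT={e:3, f:3; rest ⊤}
  B4: | IN=(all ⊤) | OUT=(all ⊤)
  B5: | IN=(all ⊤) | OUT={c:-2; rest ⊤}
  B6: | IN={c:-2; rest ⊤} | OUT={c:-2; rest ⊤}
  B7: | IN={c:-2; rest ⊤} | OUT={c:-2; rest ⊤}
  B8: | IN={c:-2; rest ⊤} | OUT={c:-2, e:3; rest ⊤}

Merge at B3: IN[B3] = OUT[B2] = {a: ⊤, b: ⊤, c: ⊤, d: ⊤, e: 3, f: ⊤}

Answer: {a: ⊤, b: ⊤, c: ⊤, d: ⊤, e: 3, f: ⊤}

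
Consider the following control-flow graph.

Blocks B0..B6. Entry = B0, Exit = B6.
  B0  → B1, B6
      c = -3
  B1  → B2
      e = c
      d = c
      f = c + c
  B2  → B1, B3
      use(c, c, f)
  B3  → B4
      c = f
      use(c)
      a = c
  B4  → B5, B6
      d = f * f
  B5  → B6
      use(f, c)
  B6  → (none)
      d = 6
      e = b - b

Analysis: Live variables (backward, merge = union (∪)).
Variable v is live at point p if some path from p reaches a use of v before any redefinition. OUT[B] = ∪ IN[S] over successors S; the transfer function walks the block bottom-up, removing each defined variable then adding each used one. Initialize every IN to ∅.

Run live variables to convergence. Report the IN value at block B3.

Answer: {b, f}

Derivation:
Converged values:
  B0: | IN={b} | OUT={b, c}
  B1: | IN={b, c} | OUT={b, c, f}
  B2: | IN={b, c, f} | OUT={b, c, f}
  B3: | IN={b, f} | OUT={b, c, f}
  B4: | IN={b, c, f} | OUT={b, c, f}
  B5: | IN={b, c, f} | OUT={b}
  B6: | IN={b} | OUT={}

Merge at B3: OUT[B3] = IN[B4] = {b, c, f}
Applying B3's transfer function to that OUT value gives IN[B3] (row B3 above).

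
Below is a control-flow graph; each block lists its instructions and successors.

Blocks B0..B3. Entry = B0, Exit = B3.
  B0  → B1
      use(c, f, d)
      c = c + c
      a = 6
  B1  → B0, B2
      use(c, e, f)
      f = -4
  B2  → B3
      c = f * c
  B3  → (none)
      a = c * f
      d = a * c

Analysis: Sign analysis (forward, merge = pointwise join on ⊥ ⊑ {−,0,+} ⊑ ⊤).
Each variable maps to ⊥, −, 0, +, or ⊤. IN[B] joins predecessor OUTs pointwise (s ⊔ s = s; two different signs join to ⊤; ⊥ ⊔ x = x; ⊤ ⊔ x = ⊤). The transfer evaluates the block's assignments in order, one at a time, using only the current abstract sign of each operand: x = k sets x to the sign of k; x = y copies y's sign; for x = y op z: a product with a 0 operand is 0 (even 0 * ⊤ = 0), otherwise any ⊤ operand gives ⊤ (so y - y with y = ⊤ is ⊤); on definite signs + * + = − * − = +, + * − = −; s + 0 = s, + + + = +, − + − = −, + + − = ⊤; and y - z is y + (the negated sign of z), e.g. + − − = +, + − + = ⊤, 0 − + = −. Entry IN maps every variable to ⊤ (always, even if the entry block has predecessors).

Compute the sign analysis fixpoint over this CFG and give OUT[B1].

Answer: {a: +, b: ⊤, c: ⊤, d: ⊤, e: ⊤, f: -}

Working:
Fixpoint table:
  B0: | IN=(all ⊤) | OUT={a:+; rest ⊤}
  B1: | IN={a:+; rest ⊤} | OUT={a:+, f:-; rest ⊤}
  B2: | IN={a:+, f:-; rest ⊤} | OUT={a:+, f:-; rest ⊤}
  B3: | IN={a:+, f:-; rest ⊤} | OUT={f:-; rest ⊤}

Merge at B1: IN[B1] = OUT[B0] = {a: +, b: ⊤, c: ⊤, d: ⊤, e: ⊤, f: ⊤}
Applying B1's transfer function to that IN value gives OUT[B1] (row B1 above).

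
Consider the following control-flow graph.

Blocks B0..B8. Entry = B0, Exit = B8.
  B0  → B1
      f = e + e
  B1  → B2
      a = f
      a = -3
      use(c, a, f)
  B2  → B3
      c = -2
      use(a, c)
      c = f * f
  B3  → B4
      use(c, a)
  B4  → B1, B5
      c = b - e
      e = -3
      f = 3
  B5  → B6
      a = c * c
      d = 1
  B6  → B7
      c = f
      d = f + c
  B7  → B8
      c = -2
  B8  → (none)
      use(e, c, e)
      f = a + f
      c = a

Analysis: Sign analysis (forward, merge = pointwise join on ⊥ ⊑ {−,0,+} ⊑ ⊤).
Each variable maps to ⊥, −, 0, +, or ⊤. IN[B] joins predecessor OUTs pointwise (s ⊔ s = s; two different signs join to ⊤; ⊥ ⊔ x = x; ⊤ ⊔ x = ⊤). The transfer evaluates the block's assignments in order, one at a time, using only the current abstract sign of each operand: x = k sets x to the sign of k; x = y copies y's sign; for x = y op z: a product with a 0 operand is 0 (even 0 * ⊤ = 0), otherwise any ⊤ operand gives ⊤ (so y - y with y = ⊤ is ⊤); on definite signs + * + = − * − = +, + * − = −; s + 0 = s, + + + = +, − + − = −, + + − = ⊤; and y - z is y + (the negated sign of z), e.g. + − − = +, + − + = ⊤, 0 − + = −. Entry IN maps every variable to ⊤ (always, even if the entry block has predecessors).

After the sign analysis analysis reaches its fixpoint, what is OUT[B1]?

Per-block solution:
  B0:   IN=(all ⊤)   OUT=(all ⊤)
  B1:   IN=(all ⊤)   OUT={a:-; rest ⊤}
  B2:   IN={a:-; rest ⊤}   OUT={a:-; rest ⊤}
  B3:   IN={a:-; rest ⊤}   OUT={a:-; rest ⊤}
  B4:   IN={a:-; rest ⊤}   OUT={a:-, e:-, f:+; rest ⊤}
  B5:   IN={a:-, e:-, f:+; rest ⊤}   OUT={d:+, e:-, f:+; rest ⊤}
  B6:   IN={d:+, e:-, f:+; rest ⊤}   OUT={c:+, d:+, e:-, f:+; rest ⊤}
  B7:   IN={c:+, d:+, e:-, f:+; rest ⊤}   OUT={c:-, d:+, e:-, f:+; rest ⊤}
  B8:   IN={c:-, d:+, e:-, f:+; rest ⊤}   OUT={d:+, e:-; rest ⊤}

Merge at B1: IN[B1] = OUT[B0] ⊔ OUT[B4] = {a: ⊤, b: ⊤, c: ⊤, d: ⊤, e: ⊤, f: ⊤}
Applying B1's transfer function to that IN value gives OUT[B1] (row B1 above).

Answer: {a: -, b: ⊤, c: ⊤, d: ⊤, e: ⊤, f: ⊤}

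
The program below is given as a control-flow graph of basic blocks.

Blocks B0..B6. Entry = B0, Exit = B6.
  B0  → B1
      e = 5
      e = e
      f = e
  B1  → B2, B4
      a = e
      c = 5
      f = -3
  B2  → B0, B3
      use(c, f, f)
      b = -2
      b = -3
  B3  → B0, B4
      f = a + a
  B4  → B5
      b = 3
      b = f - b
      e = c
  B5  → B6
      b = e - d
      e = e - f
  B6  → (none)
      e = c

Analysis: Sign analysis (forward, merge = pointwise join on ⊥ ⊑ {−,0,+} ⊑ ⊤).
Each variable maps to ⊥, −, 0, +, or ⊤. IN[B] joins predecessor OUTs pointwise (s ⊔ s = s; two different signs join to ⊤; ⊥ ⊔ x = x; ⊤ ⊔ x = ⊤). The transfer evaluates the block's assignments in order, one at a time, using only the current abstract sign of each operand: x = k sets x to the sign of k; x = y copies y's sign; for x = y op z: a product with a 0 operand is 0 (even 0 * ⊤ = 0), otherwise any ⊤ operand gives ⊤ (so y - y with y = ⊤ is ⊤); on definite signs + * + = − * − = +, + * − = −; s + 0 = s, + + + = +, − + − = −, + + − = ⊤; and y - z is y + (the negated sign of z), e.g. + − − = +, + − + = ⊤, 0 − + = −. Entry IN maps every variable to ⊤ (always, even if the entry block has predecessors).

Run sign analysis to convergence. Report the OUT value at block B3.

Answer: {a: +, b: -, c: +, d: ⊤, e: +, f: +}

Trace:
Per-block solution:
  B0: | IN=(all ⊤) | OUT={e:+, f:+; rest ⊤}
  B1: | IN={e:+, f:+; rest ⊤} | OUT={a:+, c:+, e:+, f:-; rest ⊤}
  B2: | IN={a:+, c:+, e:+, f:-; rest ⊤} | OUT={a:+, b:-, c:+, e:+, f:-; rest ⊤}
  B3: | IN={a:+, b:-, c:+, e:+, f:-; rest ⊤} | OUT={a:+, b:-, c:+, e:+, f:+; rest ⊤}
  B4: | IN={a:+, c:+, e:+; rest ⊤} | OUT={a:+, c:+, e:+; rest ⊤}
  B5: | IN={a:+, c:+, e:+; rest ⊤} | OUT={a:+, c:+; rest ⊤}
  B6: | IN={a:+, c:+; rest ⊤} | OUT={a:+, c:+, e:+; rest ⊤}

Merge at B3: IN[B3] = OUT[B2] = {a: +, b: -, c: +, d: ⊤, e: +, f: -}
Applying B3's transfer function to that IN value gives OUT[B3] (row B3 above).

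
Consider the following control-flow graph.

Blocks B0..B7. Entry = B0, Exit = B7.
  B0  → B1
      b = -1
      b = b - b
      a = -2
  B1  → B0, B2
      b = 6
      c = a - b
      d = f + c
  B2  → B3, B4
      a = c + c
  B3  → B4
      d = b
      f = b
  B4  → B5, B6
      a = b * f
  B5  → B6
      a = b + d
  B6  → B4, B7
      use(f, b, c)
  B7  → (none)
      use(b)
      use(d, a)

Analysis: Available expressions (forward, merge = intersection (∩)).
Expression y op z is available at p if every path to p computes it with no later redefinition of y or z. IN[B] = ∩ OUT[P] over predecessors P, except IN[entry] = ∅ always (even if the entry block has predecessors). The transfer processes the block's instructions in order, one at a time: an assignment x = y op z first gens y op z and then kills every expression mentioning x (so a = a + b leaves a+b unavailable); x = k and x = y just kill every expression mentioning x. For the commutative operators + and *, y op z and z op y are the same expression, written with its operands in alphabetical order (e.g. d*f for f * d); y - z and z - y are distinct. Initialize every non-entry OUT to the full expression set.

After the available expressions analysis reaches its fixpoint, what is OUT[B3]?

Converged values:
  B0:   IN={}   OUT={}
  B1:   IN={}   OUT={a-b, c+f}
  B2:   IN={a-b, c+f}   OUT={c+c, c+f}
  B3:   IN={c+c, c+f}   OUT={c+c}
  B4:   IN={c+c}   OUT={b*f, c+c}
  B5:   IN={b*f, c+c}   OUT={b*f, b+d, c+c}
  B6:   IN={b*f, c+c}   OUT={b*f, c+c}
  B7:   IN={b*f, c+c}   OUT={b*f, c+c}

Merge at B3: IN[B3] = OUT[B2] = {c+c, c+f}
Applying B3's transfer function to that IN value gives OUT[B3] (row B3 above).

Answer: {c+c}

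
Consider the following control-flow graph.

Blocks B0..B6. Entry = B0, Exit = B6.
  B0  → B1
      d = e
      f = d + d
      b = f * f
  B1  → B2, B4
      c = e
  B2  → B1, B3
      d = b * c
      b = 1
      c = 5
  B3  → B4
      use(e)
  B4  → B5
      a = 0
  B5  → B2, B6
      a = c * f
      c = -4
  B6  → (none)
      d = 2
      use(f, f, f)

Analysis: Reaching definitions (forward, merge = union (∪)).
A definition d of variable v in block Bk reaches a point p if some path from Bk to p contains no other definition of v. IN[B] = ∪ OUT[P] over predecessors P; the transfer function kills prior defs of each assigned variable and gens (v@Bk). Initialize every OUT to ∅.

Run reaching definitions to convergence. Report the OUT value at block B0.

Answer: {b@B0, d@B0, f@B0}

Trace:
Per-block solution:
  B0: | IN={} | OUT={b@B0, d@B0, f@B0}
  B1: | IN={a@B5, b@B0, b@B2, c@B2, d@B0, d@B2, f@B0} | OUT={a@B5, b@B0, b@B2, c@B1, d@B0, d@B2, f@B0}
  B2: | IN={a@B5, b@B0, b@B2, c@B1, c@B5, d@B0, d@B2, f@B0} | OUT={a@B5, b@B2, c@B2, d@B2, f@B0}
  B3: | IN={a@B5, b@B2, c@B2, d@B2, f@B0} | OUT={a@B5, b@B2, c@B2, d@B2, f@B0}
  B4: | IN={a@B5, b@B0, b@B2, c@B1, c@B2, d@B0, d@B2, f@B0} | OUT={a@B4, b@B0, b@B2, c@B1, c@B2, d@B0, d@B2, f@B0}
  B5: | IN={a@B4, b@B0, b@B2, c@B1, c@B2, d@B0, d@B2, f@B0} | OUT={a@B5, b@B0, b@B2, c@B5, d@B0, d@B2, f@B0}
  B6: | IN={a@B5, b@B0, b@B2, c@B5, d@B0, d@B2, f@B0} | OUT={a@B5, b@B0, b@B2, c@B5, d@B6, f@B0}

B0 is the boundary node: IN[B0] = {}
Applying B0's transfer function to that IN value gives OUT[B0] (row B0 above).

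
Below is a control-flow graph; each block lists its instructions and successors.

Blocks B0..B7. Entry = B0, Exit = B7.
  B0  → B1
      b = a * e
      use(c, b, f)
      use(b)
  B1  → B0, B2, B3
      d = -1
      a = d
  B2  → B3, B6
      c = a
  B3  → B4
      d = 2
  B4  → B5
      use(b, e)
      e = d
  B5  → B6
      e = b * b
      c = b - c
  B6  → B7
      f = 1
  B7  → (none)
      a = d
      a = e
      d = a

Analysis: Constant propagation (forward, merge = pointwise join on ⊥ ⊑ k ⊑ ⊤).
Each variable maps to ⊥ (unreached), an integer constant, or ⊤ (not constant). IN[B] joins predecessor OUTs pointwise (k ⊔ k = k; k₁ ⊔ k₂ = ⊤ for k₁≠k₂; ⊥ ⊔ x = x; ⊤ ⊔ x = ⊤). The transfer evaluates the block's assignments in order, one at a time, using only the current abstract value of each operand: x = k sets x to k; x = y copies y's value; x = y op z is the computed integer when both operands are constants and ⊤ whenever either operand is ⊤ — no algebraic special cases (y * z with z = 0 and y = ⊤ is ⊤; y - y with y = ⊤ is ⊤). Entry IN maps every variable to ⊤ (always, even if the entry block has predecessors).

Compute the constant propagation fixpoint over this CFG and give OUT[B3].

Fixpoint table:
  B0:   IN=(all ⊤)   OUT=(all ⊤)
  B1:   IN=(all ⊤)   OUT={a:-1, d:-1; rest ⊤}
  B2:   IN={a:-1, d:-1; rest ⊤}   OUT={a:-1, c:-1, d:-1; rest ⊤}
  B3:   IN={a:-1, d:-1; rest ⊤}   OUT={a:-1, d:2; rest ⊤}
  B4:   IN={a:-1, d:2; rest ⊤}   OUT={a:-1, d:2, e:2; rest ⊤}
  B5:   IN={a:-1, d:2, e:2; rest ⊤}   OUT={a:-1, d:2; rest ⊤}
  B6:   IN={a:-1; rest ⊤}   OUT={a:-1, f:1; rest ⊤}
  B7:   IN={a:-1, f:1; rest ⊤}   OUT={f:1; rest ⊤}

Merge at B3: IN[B3] = OUT[B1] ⊔ OUT[B2] = {a: -1, b: ⊤, c: ⊤, d: -1, e: ⊤, f: ⊤}
Applying B3's transfer function to that IN value gives OUT[B3] (row B3 above).

Answer: {a: -1, b: ⊤, c: ⊤, d: 2, e: ⊤, f: ⊤}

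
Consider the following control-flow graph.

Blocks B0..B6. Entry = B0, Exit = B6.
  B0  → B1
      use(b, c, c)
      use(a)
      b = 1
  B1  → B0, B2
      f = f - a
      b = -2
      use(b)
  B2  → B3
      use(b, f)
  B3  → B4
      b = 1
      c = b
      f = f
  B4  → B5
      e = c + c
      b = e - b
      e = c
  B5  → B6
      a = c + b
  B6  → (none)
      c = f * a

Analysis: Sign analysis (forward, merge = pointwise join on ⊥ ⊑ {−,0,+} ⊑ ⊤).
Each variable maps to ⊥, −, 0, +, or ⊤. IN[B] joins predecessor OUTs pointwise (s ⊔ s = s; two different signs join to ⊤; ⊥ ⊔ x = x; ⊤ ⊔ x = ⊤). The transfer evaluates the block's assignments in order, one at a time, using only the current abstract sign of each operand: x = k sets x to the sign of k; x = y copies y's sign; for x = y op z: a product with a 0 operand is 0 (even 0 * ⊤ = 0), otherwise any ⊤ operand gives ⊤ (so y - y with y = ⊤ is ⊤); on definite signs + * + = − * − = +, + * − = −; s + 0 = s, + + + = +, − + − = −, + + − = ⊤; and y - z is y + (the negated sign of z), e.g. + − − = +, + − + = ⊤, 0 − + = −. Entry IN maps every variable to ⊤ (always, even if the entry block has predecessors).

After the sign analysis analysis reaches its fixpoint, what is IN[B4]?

Fixpoint table:
  B0:  IN=(all ⊤)  OUT={b:+; rest ⊤}
  B1:  IN={b:+; rest ⊤}  OUT={b:-; rest ⊤}
  B2:  IN={b:-; rest ⊤}  OUT={b:-; rest ⊤}
  B3:  IN={b:-; rest ⊤}  OUT={b:+, c:+; rest ⊤}
  B4:  IN={b:+, c:+; rest ⊤}  OUT={c:+, e:+; rest ⊤}
  B5:  IN={c:+, e:+; rest ⊤}  OUT={c:+, e:+; rest ⊤}
  B6:  IN={c:+, e:+; rest ⊤}  OUT={e:+; rest ⊤}

Merge at B4: IN[B4] = OUT[B3] = {a: ⊤, b: +, c: +, d: ⊤, e: ⊤, f: ⊤}

Answer: {a: ⊤, b: +, c: +, d: ⊤, e: ⊤, f: ⊤}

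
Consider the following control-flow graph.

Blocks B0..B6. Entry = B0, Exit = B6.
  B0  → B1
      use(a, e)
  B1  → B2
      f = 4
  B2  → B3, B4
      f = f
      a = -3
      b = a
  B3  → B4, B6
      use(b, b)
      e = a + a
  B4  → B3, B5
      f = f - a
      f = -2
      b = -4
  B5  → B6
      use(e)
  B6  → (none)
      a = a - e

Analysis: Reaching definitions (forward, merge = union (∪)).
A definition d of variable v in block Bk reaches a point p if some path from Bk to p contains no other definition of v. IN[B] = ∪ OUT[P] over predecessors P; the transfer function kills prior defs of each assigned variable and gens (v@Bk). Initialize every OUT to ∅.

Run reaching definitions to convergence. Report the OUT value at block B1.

Fixpoint table:
  B0: | IN={} | OUT={}
  B1: | IN={} | OUT={f@B1}
  B2: | IN={f@B1} | OUT={a@B2, b@B2, f@B2}
  B3: | IN={a@B2, b@B2, b@B4, e@B3, f@B2, f@B4} | OUT={a@B2, b@B2, b@B4, e@B3, f@B2, f@B4}
  B4: | IN={a@B2, b@B2, b@B4, e@B3, f@B2, f@B4} | OUT={a@B2, b@B4, e@B3, f@B4}
  B5: | IN={a@B2, b@B4, e@B3, f@B4} | OUT={a@B2, b@B4, e@B3, f@B4}
  B6: | IN={a@B2, b@B2, b@B4, e@B3, f@B2, f@B4} | OUT={a@B6, b@B2, b@B4, e@B3, f@B2, f@B4}

Merge at B1: IN[B1] = OUT[B0] = {}
Applying B1's transfer function to that IN value gives OUT[B1] (row B1 above).

Answer: {f@B1}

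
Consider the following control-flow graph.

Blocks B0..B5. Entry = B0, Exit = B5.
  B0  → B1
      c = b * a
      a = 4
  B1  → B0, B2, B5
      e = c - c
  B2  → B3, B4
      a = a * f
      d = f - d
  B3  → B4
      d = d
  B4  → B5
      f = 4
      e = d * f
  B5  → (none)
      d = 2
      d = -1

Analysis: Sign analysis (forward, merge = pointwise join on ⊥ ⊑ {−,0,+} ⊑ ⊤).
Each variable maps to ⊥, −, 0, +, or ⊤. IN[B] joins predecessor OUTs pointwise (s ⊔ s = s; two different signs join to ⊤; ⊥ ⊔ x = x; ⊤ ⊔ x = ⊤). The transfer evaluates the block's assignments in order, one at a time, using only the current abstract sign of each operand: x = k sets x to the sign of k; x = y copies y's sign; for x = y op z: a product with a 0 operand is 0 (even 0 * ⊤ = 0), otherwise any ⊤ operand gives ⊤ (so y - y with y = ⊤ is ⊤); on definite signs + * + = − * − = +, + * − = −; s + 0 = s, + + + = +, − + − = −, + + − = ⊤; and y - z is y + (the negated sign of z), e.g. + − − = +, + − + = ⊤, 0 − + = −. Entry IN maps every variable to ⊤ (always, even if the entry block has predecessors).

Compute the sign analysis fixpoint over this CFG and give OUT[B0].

Answer: {a: +, b: ⊤, c: ⊤, d: ⊤, e: ⊤, f: ⊤}

Derivation:
Converged values:
  B0:   IN=(all ⊤)   OUT={a:+; rest ⊤}
  B1:   IN={a:+; rest ⊤}   OUT={a:+; rest ⊤}
  B2:   IN={a:+; rest ⊤}   OUT=(all ⊤)
  B3:   IN=(all ⊤)   OUT=(all ⊤)
  B4:   IN=(all ⊤)   OUT={f:+; rest ⊤}
  B5:   IN=(all ⊤)   OUT={d:-; rest ⊤}

Merge at B0 (entry node, so the boundary value (all ⊤) is joined with the incoming edge(s)): IN[B0] = (all ⊤) ⊔ OUT[B1] = {a: ⊤, b: ⊤, c: ⊤, d: ⊤, e: ⊤, f: ⊤}
Applying B0's transfer function to that IN value gives OUT[B0] (row B0 above).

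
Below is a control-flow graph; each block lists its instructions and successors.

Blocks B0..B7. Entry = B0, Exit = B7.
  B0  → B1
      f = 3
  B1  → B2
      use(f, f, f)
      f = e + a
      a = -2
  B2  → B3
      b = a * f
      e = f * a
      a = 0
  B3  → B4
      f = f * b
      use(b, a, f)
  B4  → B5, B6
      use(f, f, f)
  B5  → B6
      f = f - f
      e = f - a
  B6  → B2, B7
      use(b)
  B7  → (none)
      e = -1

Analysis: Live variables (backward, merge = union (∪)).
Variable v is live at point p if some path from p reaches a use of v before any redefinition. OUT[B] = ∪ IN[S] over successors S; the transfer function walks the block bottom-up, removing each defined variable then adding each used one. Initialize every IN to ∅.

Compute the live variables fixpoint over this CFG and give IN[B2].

Answer: {a, f}

Trace:
Per-block solution:
  B0: | IN={a, e} | OUT={a, e, f}
  B1: | IN={a, e, f} | OUT={a, f}
  B2: | IN={a, f} | OUT={a, b, f}
  B3: | IN={a, b, f} | OUT={a, b, f}
  B4: | IN={a, b, f} | OUT={a, b, f}
  B5: | IN={a, b, f} | OUT={a, b, f}
  B6: | IN={a, b, f} | OUT={a, f}
  B7: | IN={} | OUT={}

Merge at B2: OUT[B2] = IN[B3] = {a, b, f}
Applying B2's transfer function to that OUT value gives IN[B2] (row B2 above).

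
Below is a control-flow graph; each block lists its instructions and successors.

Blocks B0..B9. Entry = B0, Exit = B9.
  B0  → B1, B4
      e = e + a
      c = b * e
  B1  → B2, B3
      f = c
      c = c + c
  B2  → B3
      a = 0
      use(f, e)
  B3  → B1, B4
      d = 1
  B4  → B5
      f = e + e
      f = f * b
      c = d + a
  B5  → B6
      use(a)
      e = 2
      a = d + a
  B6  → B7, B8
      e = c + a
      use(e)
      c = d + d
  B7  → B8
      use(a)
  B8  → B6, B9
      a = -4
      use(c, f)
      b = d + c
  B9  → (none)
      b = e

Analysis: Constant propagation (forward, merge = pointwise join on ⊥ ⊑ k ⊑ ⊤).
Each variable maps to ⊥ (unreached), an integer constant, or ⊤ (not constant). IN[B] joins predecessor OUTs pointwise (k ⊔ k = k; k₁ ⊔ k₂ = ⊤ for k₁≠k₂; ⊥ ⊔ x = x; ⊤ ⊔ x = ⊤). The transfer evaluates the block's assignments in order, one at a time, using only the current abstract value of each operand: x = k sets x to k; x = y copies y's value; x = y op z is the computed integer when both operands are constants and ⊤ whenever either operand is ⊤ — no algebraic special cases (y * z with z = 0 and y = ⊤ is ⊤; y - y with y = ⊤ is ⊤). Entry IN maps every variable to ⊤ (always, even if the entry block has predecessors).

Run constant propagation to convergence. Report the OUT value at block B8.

Converged values:
  B0:  IN=(all ⊤)  OUT=(all ⊤)
  B1:  IN=(all ⊤)  OUT=(all ⊤)
  B2:  IN=(all ⊤)  OUT={a:0; rest ⊤}
  B3:  IN=(all ⊤)  OUT={d:1; rest ⊤}
  B4:  IN=(all ⊤)  OUT=(all ⊤)
  B5:  IN=(all ⊤)  OUT={e:2; rest ⊤}
  B6:  IN=(all ⊤)  OUT=(all ⊤)
  B7:  IN=(all ⊤)  OUT=(all ⊤)
  B8:  IN=(all ⊤)  OUT={a:-4; rest ⊤}
  B9:  IN={a:-4; rest ⊤}  OUT={a:-4; rest ⊤}

Merge at B8: IN[B8] = OUT[B6] ⊔ OUT[B7] = {a: ⊤, b: ⊤, c: ⊤, d: ⊤, e: ⊤, f: ⊤}
Applying B8's transfer function to that IN value gives OUT[B8] (row B8 above).

Answer: {a: -4, b: ⊤, c: ⊤, d: ⊤, e: ⊤, f: ⊤}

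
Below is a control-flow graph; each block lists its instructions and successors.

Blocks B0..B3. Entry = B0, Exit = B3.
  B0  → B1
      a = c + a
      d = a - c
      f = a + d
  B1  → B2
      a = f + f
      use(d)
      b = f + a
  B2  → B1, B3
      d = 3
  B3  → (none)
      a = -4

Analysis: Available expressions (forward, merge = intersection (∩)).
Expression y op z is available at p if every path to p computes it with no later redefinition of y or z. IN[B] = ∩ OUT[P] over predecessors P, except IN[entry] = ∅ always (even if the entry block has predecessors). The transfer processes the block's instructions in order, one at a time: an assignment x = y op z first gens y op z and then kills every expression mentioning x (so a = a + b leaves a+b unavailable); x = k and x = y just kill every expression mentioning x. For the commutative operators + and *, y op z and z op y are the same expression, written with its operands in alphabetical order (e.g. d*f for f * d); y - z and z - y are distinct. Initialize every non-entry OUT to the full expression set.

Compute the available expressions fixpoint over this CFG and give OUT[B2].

Per-block solution:
  B0: | IN={} | OUT={a+d, a-c}
  B1: | IN={} | OUT={a+f, f+f}
  B2: | IN={a+f, f+f} | OUT={a+f, f+f}
  B3: | IN={a+f, f+f} | OUT={f+f}

Merge at B2: IN[B2] = OUT[B1] = {a+f, f+f}
Applying B2's transfer function to that IN value gives OUT[B2] (row B2 above).

Answer: {a+f, f+f}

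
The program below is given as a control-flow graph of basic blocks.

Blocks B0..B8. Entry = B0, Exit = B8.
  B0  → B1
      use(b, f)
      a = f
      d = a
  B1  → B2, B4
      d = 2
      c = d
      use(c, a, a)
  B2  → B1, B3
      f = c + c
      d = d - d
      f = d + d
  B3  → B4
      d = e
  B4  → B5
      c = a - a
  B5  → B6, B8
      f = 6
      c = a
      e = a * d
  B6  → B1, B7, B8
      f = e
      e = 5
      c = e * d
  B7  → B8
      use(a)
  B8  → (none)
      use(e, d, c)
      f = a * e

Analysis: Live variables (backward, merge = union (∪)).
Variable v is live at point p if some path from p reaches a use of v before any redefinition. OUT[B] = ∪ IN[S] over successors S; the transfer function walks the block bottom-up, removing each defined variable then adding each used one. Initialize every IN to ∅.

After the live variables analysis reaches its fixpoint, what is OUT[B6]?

Converged values:
  B0:   IN={b, e, f}   OUT={a, e}
  B1:   IN={a, e}   OUT={a, c, d, e}
  B2:   IN={a, c, d, e}   OUT={a, e}
  B3:   IN={a, e}   OUT={a, d}
  B4:   IN={a, d}   OUT={a, d}
  B5:   IN={a, d}   OUT={a, c, d, e}
  B6:   IN={a, d, e}   OUT={a, c, d, e}
  B7:   IN={a, c, d, e}   OUT={a, c, d, e}
  B8:   IN={a, c, d, e}   OUT={}

Merge at B6: OUT[B6] = IN[B1] ⊔ IN[B7] ⊔ IN[B8] = {a, c, d, e}

Answer: {a, c, d, e}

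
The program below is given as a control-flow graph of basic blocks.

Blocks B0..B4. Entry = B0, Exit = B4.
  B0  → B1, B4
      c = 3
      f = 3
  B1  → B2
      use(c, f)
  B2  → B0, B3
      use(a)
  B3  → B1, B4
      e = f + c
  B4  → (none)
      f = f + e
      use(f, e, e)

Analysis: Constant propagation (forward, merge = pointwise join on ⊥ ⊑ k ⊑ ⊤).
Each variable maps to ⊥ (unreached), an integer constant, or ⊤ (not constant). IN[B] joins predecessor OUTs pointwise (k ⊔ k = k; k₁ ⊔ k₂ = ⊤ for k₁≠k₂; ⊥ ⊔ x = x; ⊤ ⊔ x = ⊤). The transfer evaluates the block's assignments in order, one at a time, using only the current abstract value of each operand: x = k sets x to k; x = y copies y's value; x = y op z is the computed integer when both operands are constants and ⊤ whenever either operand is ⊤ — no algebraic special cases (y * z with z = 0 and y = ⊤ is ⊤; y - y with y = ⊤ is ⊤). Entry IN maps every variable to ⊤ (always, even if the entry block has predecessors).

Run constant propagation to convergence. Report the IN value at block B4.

Answer: {a: ⊤, b: ⊤, c: 3, d: ⊤, e: ⊤, f: 3}

Working:
Converged values:
  B0: | IN=(all ⊤) | OUT={c:3, f:3; rest ⊤}
  B1: | IN={c:3, f:3; rest ⊤} | OUT={c:3, f:3; rest ⊤}
  B2: | IN={c:3, f:3; rest ⊤} | OUT={c:3, f:3; rest ⊤}
  B3: | IN={c:3, f:3; rest ⊤} | OUT={c:3, e:6, f:3; rest ⊤}
  B4: | IN={c:3, f:3; rest ⊤} | OUT={c:3; rest ⊤}

Merge at B4: IN[B4] = OUT[B0] ⊔ OUT[B3] = {a: ⊤, b: ⊤, c: 3, d: ⊤, e: ⊤, f: 3}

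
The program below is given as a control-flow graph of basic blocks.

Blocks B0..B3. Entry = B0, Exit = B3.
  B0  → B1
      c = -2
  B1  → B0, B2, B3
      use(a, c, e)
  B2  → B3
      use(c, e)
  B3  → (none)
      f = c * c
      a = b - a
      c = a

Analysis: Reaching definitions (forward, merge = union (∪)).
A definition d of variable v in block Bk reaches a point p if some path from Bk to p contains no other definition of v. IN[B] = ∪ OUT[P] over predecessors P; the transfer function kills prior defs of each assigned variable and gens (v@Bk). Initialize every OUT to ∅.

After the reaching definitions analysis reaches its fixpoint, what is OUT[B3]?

Answer: {a@B3, c@B3, f@B3}

Derivation:
Fixpoint table:
  B0: | IN={c@B0} | OUT={c@B0}
  B1: | IN={c@B0} | OUT={c@B0}
  B2: | IN={c@B0} | OUT={c@B0}
  B3: | IN={c@B0} | OUT={a@B3, c@B3, f@B3}

Merge at B3: IN[B3] = OUT[B1] ⊔ OUT[B2] = {c@B0}
Applying B3's transfer function to that IN value gives OUT[B3] (row B3 above).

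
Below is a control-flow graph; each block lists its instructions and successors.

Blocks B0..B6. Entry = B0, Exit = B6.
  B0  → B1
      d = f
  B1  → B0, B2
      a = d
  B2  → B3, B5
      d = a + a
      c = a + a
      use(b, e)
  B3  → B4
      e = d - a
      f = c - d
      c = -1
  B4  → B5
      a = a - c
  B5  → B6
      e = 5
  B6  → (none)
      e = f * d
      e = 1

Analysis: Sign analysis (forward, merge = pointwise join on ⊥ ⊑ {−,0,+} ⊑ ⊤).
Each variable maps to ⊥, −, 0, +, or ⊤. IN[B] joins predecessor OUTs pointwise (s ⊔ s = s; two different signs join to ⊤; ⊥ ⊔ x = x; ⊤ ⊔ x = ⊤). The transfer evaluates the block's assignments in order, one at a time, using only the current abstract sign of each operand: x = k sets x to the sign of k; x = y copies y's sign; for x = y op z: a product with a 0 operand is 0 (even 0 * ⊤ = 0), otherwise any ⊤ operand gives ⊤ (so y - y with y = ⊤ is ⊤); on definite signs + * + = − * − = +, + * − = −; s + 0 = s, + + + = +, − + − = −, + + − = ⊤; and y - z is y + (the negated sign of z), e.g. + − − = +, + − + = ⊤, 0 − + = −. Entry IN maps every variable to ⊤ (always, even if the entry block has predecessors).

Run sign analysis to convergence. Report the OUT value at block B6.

Fixpoint table:
  B0:   IN=(all ⊤)   OUT=(all ⊤)
  B1:   IN=(all ⊤)   OUT=(all ⊤)
  B2:   IN=(all ⊤)   OUT=(all ⊤)
  B3:   IN=(all ⊤)   OUT={c:-; rest ⊤}
  B4:   IN={c:-; rest ⊤}   OUT={c:-; rest ⊤}
  B5:   IN=(all ⊤)   OUT={e:+; rest ⊤}
  B6:   IN={e:+; rest ⊤}   OUT={e:+; rest ⊤}

Merge at B6: IN[B6] = OUT[B5] = {a: ⊤, b: ⊤, c: ⊤, d: ⊤, e: +, f: ⊤}
Applying B6's transfer function to that IN value gives OUT[B6] (row B6 above).

Answer: {a: ⊤, b: ⊤, c: ⊤, d: ⊤, e: +, f: ⊤}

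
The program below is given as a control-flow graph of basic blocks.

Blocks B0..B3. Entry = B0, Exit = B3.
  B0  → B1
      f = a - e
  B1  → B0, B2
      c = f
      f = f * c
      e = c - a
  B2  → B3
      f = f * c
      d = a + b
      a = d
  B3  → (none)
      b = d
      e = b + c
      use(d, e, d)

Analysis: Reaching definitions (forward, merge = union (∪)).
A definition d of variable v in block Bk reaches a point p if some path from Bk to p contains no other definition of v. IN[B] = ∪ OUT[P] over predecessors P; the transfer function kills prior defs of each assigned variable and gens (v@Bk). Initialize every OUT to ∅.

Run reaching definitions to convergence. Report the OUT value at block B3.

Answer: {a@B2, b@B3, c@B1, d@B2, e@B3, f@B2}

Trace:
Fixpoint table:
  B0: | IN={c@B1, e@B1, f@B1} | OUT={c@B1, e@B1, f@B0}
  B1: | IN={c@B1, e@B1, f@B0} | OUT={c@B1, e@B1, f@B1}
  B2: | IN={c@B1, e@B1, f@B1} | OUT={a@B2, c@B1, d@B2, e@B1, f@B2}
  B3: | IN={a@B2, c@B1, d@B2, e@B1, f@B2} | OUT={a@B2, b@B3, c@B1, d@B2, e@B3, f@B2}

Merge at B3: IN[B3] = OUT[B2] = {a@B2, c@B1, d@B2, e@B1, f@B2}
Applying B3's transfer function to that IN value gives OUT[B3] (row B3 above).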